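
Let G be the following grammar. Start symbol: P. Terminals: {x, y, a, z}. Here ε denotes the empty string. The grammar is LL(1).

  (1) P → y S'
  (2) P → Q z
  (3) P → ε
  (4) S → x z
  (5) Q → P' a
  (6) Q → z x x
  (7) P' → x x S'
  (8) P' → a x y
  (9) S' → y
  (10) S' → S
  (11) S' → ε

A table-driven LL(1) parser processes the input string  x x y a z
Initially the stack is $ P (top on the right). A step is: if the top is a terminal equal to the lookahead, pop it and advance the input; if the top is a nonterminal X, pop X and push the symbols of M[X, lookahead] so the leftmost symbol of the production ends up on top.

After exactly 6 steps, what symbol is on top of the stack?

y

step 1: stack=$ P  input=x x y a z $  — expand P → Q z
step 2: stack=$ z Q  input=x x y a z $  — expand Q → P' a
step 3: stack=$ z a P'  input=x x y a z $  — expand P' → x x S'
step 4: stack=$ z a S' x x  input=x x y a z $  — match x
step 5: stack=$ z a S' x  input=x y a z $  — match x
step 6: stack=$ z a S'  input=y a z $  — expand S' → y
Stack after step 6: $ z a y (top = y).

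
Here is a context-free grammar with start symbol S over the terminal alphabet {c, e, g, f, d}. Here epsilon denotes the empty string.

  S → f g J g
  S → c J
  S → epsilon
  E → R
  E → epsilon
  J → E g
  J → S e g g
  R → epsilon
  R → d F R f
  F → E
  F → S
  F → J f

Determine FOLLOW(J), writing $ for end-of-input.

FIRST(S): from S→f g J g we get {f}; from S→c J we get {c}; from S→epsilon we get {epsilon}. So FIRST(S) = {epsilon, c, f}.
FIRST(R): from R→epsilon we get {epsilon}; from R→d F R f we get {d}. So FIRST(R) = {epsilon, d}.
FIRST(E): from E→R we get {epsilon, d}; from E→epsilon we get {epsilon}. So FIRST(E) = {epsilon, d}.
FIRST(J): from J→E g we get {d, g}; from J→S e g g we get {c, e, f}. So FIRST(J) = {c, d, e, f, g}.
FIRST(F): from F→E we get {epsilon, d}; from F→S we get {epsilon, c, f}; from F→J f we get {c, d, e, f, g}. So FIRST(F) = {epsilon, c, d, e, f, g}.
FOLLOW(S) includes $ since S is the start symbol.
FOLLOW(F): in R→d F R f, F is followed by R f with FIRST {d, f}. Thus FOLLOW(F) = {d, f}.
FOLLOW(S): in J→S e g g, S is followed by e g g with FIRST {e}; in F→S, the suffix after S is empty, so FOLLOW(S) ⊇ FOLLOW(F) = {d, f}. Thus FOLLOW(S) = {$, d, e, f}.
FOLLOW(E): in J→E g, E is followed by g with FIRST {g}; in F→E, the suffix after E is empty, so FOLLOW(E) ⊇ FOLLOW(F) = {d, f}. Thus FOLLOW(E) = {d, f, g}.
FOLLOW(J): in S→f g J g, J is followed by g with FIRST {g}; in S→c J, the suffix after J is empty, so FOLLOW(J) ⊇ FOLLOW(S) = {$, d, e, f}; in F→J f, J is followed by f with FIRST {f}. Thus FOLLOW(J) = {$, d, e, f, g}.
FOLLOW(R): in E→R, the suffix after R is empty, so FOLLOW(R) ⊇ FOLLOW(E) = {d, f, g}; in R→d F R f, R is followed by f with FIRST {f}. Thus FOLLOW(R) = {d, f, g}.

{$, d, e, f, g}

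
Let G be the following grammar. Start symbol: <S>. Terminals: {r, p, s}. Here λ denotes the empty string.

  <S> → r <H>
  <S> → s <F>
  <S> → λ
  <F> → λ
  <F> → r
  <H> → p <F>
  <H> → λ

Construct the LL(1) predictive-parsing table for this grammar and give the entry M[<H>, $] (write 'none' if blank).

<H> → λ

FIRST(<S>): from <S>→r <H> we get {r}; from <S>→s <F> we get {s}; from <S>→λ we get {λ}. So FIRST(<S>) = {λ, r, s}.
FIRST(<F>): from <F>→λ we get {λ}; from <F>→r we get {r}. So FIRST(<F>) = {λ, r}.
FIRST(<H>): from <H>→p <F> we get {p}; from <H>→λ we get {λ}. So FIRST(<H>) = {λ, p}.
FOLLOW(<S>) includes $ since <S> is the start symbol.
FOLLOW(<S>): <S> appears on no right-hand side. Thus FOLLOW(<S>) = {$}.
FOLLOW(<H>): in <S>→r <H>, the suffix after <H> is empty, so FOLLOW(<H>) ⊇ FOLLOW(<S>) = {$}. Thus FOLLOW(<H>) = {$}.
For <H> → p <F>: FIRST(p <F>) = {p}, so it goes in M[<H>, t] for t ∈ {p}.
For <H> → λ: FIRST(λ) = {λ}, so it goes in M[<H>, t] for t ∈ {}; since λ ∈ FIRST, also for every t ∈ FOLLOW(<H>) = {$}.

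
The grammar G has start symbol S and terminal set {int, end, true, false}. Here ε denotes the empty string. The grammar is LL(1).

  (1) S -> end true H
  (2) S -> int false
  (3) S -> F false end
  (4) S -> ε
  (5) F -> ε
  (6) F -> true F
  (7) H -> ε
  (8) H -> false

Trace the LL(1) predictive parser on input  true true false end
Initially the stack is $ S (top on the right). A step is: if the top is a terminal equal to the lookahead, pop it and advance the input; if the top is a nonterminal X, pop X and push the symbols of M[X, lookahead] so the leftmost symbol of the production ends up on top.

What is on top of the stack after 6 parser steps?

false

     Stack               Input                  Action
  1  $ S                 true true false end $  expand S -> F false end
  2  $ end false F       true true false end $  expand F -> true F
  3  $ end false F true  true true false end $  match true
  4  $ end false F       true false end $       expand F -> true F
  5  $ end false F true  true false end $       match true
  6  $ end false F       false end $            expand F -> ε
Stack after step 6: $ end false (top = false).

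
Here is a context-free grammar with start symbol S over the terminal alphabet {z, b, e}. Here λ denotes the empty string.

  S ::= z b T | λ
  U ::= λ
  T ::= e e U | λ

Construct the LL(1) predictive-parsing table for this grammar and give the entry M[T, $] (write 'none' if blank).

FIRST(S) = {λ, z}
FIRST(U) = {λ}
FIRST(T) = {λ, e}
FOLLOW(S) includes $ since S is the start symbol.
FOLLOW(S): S appears on no right-hand side. Thus FOLLOW(S) = {$}.
FOLLOW(T): in S::=z b T, the suffix after T is empty, so FOLLOW(T) ⊇ FOLLOW(S) = {$}. Thus FOLLOW(T) = {$}.
For T ::= e e U: FIRST(e e U) = {e}, so it goes in M[T, t] for t ∈ {e}.
For T ::= λ: FIRST(λ) = {λ}, so it goes in M[T, t] for t ∈ {}; since λ ∈ FIRST, also for every t ∈ FOLLOW(T) = {$}.

T ::= λ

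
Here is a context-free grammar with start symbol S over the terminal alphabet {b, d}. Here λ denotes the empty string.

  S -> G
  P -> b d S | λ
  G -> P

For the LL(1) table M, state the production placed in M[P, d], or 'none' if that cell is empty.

none

FIRST(P) = {λ, b}
FIRST(G) = {λ, b}  (via P)
FIRST(S) = {λ, b}  (via G)
FOLLOW(S) includes $ since S is the start symbol.
FOLLOW(G): in S->G, the suffix after G is empty, so FOLLOW(G) ⊇ FOLLOW(S) = {$}. Thus FOLLOW(G) = {$}.
FOLLOW(P): in G->P, the suffix after P is empty, so FOLLOW(P) ⊇ FOLLOW(G) = {$}. Thus FOLLOW(P) = {$}.
For P -> b d S: FIRST(b d S) = {b}, so it goes in M[P, t] for t ∈ {b}.
For P -> λ: FIRST(λ) = {λ}, so it goes in M[P, t] for t ∈ {}; since λ ∈ FIRST, also for every t ∈ FOLLOW(P) = {$}.
None of these place a production in M[P, d].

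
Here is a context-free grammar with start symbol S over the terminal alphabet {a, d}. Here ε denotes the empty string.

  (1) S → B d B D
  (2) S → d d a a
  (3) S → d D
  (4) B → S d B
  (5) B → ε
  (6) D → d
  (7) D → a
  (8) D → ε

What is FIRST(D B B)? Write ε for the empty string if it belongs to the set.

FIRST(D) = {ε, a, d}
FIRST(S) = {d}  (via B d B D)
FIRST(B) = {ε, d}  (via S d B)
FIRST(D B B): take FIRST of each symbol in turn, carrying on past any symbol whose FIRST contains ε; result {ε, a, d}.

{ε, a, d}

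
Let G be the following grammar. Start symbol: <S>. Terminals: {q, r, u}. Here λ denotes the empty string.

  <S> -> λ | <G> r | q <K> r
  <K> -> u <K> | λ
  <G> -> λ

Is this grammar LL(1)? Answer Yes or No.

FIRST(<S>) = {λ, q, r}
FIRST(<K>) = {λ, u}
FIRST(<G>) = {λ}
FOLLOW(<S>) = {$}
FOLLOW(<K>) = {r}
FOLLOW(<G>) = {r}
Each cell of M receives at most one production.

Yes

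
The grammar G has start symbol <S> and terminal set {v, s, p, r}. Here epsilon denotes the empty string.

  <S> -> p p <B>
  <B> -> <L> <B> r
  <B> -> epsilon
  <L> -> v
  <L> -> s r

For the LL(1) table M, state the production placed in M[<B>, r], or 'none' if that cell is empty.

FIRST(<S>) = {p}
FIRST(<L>) = {s, v}
FIRST(<B>) = {epsilon, s, v}  (via <L> <B> r)
FOLLOW(<S>) includes $ since <S> is the start symbol.
FOLLOW(<S>): <S> appears on no right-hand side. Thus FOLLOW(<S>) = {$}.
FOLLOW(<B>): in <S>->p p <B>, the suffix after <B> is empty, so FOLLOW(<B>) ⊇ FOLLOW(<S>) = {$}; in <B>-><L> <B> r, <B> is followed by r with FIRST {r}. Thus FOLLOW(<B>) = {$, r}.
For <B> -> <L> <B> r: FIRST(<L> <B> r) = {s, v}, so it goes in M[<B>, t] for t ∈ {s, v}.
For <B> -> epsilon: FIRST(epsilon) = {epsilon}, so it goes in M[<B>, t] for t ∈ {}; since epsilon ∈ FIRST, also for every t ∈ FOLLOW(<B>) = {$, r}.

<B> -> epsilon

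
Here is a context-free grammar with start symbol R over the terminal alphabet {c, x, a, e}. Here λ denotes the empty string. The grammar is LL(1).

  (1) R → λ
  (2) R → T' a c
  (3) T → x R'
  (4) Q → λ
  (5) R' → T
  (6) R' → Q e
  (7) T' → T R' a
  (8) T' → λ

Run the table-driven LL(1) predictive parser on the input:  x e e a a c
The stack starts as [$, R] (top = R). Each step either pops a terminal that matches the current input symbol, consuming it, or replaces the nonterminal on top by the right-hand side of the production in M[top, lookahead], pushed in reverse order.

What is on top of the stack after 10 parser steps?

a

step 1: stack=$ R  input=x e e a a c $  — expand R → T' a c
step 2: stack=$ c a T'  input=x e e a a c $  — expand T' → T R' a
step 3: stack=$ c a a R' T  input=x e e a a c $  — expand T → x R'
step 4: stack=$ c a a R' R' x  input=x e e a a c $  — match x
step 5: stack=$ c a a R' R'  input=e e a a c $  — expand R' → Q e
step 6: stack=$ c a a R' e Q  input=e e a a c $  — expand Q → λ
step 7: stack=$ c a a R' e  input=e e a a c $  — match e
step 8: stack=$ c a a R'  input=e a a c $  — expand R' → Q e
step 9: stack=$ c a a e Q  input=e a a c $  — expand Q → λ
step 10: stack=$ c a a e  input=e a a c $  — match e
Stack after step 10: $ c a a (top = a).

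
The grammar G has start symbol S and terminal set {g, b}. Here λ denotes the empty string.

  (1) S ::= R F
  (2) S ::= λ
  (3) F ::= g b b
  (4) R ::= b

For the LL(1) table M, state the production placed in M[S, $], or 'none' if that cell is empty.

S ::= λ

FIRST(F) = {g}
FIRST(R) = {b}
FIRST(S) = {λ, b}  (via R F)
FOLLOW(S) includes $ since S is the start symbol.
FOLLOW(S): S appears on no right-hand side. Thus FOLLOW(S) = {$}.
For S ::= R F: FIRST(R F) = {b}, so it goes in M[S, t] for t ∈ {b}.
For S ::= λ: FIRST(λ) = {λ}, so it goes in M[S, t] for t ∈ {}; since λ ∈ FIRST, also for every t ∈ FOLLOW(S) = {$}.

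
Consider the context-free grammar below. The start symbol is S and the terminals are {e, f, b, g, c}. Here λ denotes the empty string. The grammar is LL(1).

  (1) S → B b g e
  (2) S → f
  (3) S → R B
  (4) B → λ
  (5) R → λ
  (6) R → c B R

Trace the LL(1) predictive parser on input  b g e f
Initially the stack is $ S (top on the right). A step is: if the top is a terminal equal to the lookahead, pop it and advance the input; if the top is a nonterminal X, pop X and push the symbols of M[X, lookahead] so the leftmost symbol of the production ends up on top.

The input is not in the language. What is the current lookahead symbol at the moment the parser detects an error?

     Stack      Input      Action
  1  $ S        b g e f $  expand S → B b g e
  2  $ e g b B  b g e f $  expand B → λ
  3  $ e g b    b g e f $  match b
  4  $ e g      g e f $    match g
  5  $ e        e f $      match e
  6  $          f $        error: stack empty but input remains

f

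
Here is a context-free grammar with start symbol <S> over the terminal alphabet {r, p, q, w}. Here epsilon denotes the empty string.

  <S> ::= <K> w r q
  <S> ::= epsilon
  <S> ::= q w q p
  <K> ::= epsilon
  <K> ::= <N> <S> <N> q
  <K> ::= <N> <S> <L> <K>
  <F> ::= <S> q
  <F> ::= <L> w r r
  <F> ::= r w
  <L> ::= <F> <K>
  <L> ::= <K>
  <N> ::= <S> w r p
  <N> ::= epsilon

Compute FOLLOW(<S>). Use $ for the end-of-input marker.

{$, q, r, w}

FIRST(<S>) = {epsilon, q, r, w}  (via <K> w r q)
FIRST(<N>) = {epsilon, q, r, w}  (via <S> w r p)
FIRST(<K>) = {epsilon, q, r, w}  (via <N> <S> <N> q, <N> <S> <L> <K>)
FIRST(<F>) = {q, r, w}  (via <S> q, <L> w r r)
FIRST(<L>) = {epsilon, q, r, w}  (via <F> <K>, <K>)
FOLLOW(<S>) includes $ since <S> is the start symbol.
FOLLOW(<S>): in <K>::=<N> <S> <N> q, <S> is followed by <N> q with FIRST {q, r, w}; in <K>::=<N> <S> <L> <K>, <S> is followed by <L> <K> with FIRST {epsilon, q, r, w}; in <K>::=<N> <S> <L> <K>, the suffix after <S> is nullable, so FOLLOW(<S>) ⊇ FOLLOW(<K>) = {q, r, w}; in <F>::=<S> q, <S> is followed by q with FIRST {q}; in <N>::=<S> w r p, <S> is followed by w r p with FIRST {w}. Thus FOLLOW(<S>) = {$, q, r, w}.
FOLLOW(<K>): in <S>::=<K> w r q, <K> is followed by w r q with FIRST {w}; in <K>::=<N> <S> <L> <K>, the suffix after <K> is empty (adds nothing new); in <L>::=<F> <K>, the suffix after <K> is empty, so FOLLOW(<K>) ⊇ FOLLOW(<L>) = {q, r, w}; in <L>::=<K>, the suffix after <K> is empty, so FOLLOW(<K>) ⊇ FOLLOW(<L>) = {q, r, w}. Thus FOLLOW(<K>) = {q, r, w}.
FOLLOW(<L>): in <K>::=<N> <S> <L> <K>, <L> is followed by <K> with FIRST {epsilon, q, r, w}; in <K>::=<N> <S> <L> <K>, the suffix after <L> is nullable, so FOLLOW(<L>) ⊇ FOLLOW(<K>) = {q, r, w}; in <F>::=<L> w r r, <L> is followed by w r r with FIRST {w}. Thus FOLLOW(<L>) = {q, r, w}.
FOLLOW(<F>): in <L>::=<F> <K>, <F> is followed by <K> with FIRST {epsilon, q, r, w}; in <L>::=<F> <K>, the suffix after <F> is nullable, so FOLLOW(<F>) ⊇ FOLLOW(<L>) = {q, r, w}. Thus FOLLOW(<F>) = {q, r, w}.
FOLLOW(<N>): in <K>::=<N> <S> <N> q (occurrence 1), <N> is followed by <S> <N> q with FIRST {q, r, w}; in <K>::=<N> <S> <N> q (occurrence 2), <N> is followed by q with FIRST {q}; in <K>::=<N> <S> <L> <K>, <N> is followed by <S> <L> <K> with FIRST {epsilon, q, r, w}; in <K>::=<N> <S> <L> <K>, the suffix after <N> is nullable, so FOLLOW(<N>) ⊇ FOLLOW(<K>) = {q, r, w}. Thus FOLLOW(<N>) = {q, r, w}.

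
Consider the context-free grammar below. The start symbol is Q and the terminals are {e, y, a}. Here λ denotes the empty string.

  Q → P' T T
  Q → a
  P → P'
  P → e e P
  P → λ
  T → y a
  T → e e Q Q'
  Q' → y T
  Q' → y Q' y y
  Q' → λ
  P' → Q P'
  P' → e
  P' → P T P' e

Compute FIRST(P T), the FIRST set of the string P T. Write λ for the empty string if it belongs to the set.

{a, e, y}

FIRST(T): from T→y a we get {y}; from T→e e Q Q' we get {e}. So FIRST(T) = {e, y}.
FIRST(Q'): from Q'→y T we get {y}; from Q'→y Q' y y we get {y}; from Q'→λ we get {λ}. So FIRST(Q') = {λ, y}.
FIRST(Q): from Q→P' T T we get {a, e, y}; from Q→a we get {a}. So FIRST(Q) = {a, e, y}.
FIRST(P): from P→P' we get {a, e, y}; from P→e e P we get {e}; from P→λ we get {λ}. So FIRST(P) = {λ, a, e, y}.
FIRST(P'): from P'→Q P' we get {a, e, y}; from P'→e we get {e}; from P'→P T P' e we get {a, e, y}. So FIRST(P') = {a, e, y}.
FIRST(P T): take FIRST of each symbol in turn, carrying on past any symbol whose FIRST contains λ; result {a, e, y}.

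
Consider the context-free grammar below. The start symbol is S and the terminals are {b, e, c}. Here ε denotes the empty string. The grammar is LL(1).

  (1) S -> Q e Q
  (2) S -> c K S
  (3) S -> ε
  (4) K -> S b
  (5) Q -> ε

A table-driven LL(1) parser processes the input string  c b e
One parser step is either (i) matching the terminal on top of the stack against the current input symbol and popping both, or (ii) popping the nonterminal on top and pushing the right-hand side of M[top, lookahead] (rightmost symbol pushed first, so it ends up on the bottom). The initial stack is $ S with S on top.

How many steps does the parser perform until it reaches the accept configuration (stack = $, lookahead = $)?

step 1: stack=$ S  input=c b e $  — expand S -> c K S
step 2: stack=$ S K c  input=c b e $  — match c
step 3: stack=$ S K  input=b e $  — expand K -> S b
step 4: stack=$ S b S  input=b e $  — expand S -> ε
step 5: stack=$ S b  input=b e $  — match b
step 6: stack=$ S  input=e $  — expand S -> Q e Q
step 7: stack=$ Q e Q  input=e $  — expand Q -> ε
step 8: stack=$ Q e  input=e $  — match e
step 9: stack=$ Q  input=$  — expand Q -> ε
Accept reached after 9 steps.

9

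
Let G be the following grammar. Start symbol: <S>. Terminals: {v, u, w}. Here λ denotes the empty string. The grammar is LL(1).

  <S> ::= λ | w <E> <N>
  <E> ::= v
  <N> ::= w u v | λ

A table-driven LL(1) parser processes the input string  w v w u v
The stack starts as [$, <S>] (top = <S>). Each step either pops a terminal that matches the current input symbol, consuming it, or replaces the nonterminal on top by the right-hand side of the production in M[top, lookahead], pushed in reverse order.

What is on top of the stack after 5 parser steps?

w

step 1: stack=$ <S>  input=w v w u v $  — expand <S> ::= w <E> <N>
step 2: stack=$ <N> <E> w  input=w v w u v $  — match w
step 3: stack=$ <N> <E>  input=v w u v $  — expand <E> ::= v
step 4: stack=$ <N> v  input=v w u v $  — match v
step 5: stack=$ <N>  input=w u v $  — expand <N> ::= w u v
Stack after step 5: $ v u w (top = w).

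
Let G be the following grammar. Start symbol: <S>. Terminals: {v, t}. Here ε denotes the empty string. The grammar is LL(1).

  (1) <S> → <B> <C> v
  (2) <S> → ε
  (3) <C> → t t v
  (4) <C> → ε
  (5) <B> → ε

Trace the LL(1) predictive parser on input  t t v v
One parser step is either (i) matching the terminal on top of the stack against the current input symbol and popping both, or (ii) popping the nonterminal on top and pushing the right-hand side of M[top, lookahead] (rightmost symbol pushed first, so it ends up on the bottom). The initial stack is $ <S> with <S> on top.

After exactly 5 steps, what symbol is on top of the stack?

v

step 1: stack=$ <S>  input=t t v v $  — expand <S> → <B> <C> v
step 2: stack=$ v <C> <B>  input=t t v v $  — expand <B> → ε
step 3: stack=$ v <C>  input=t t v v $  — expand <C> → t t v
step 4: stack=$ v v t t  input=t t v v $  — match t
step 5: stack=$ v v t  input=t v v $  — match t
Stack after step 5: $ v v (top = v).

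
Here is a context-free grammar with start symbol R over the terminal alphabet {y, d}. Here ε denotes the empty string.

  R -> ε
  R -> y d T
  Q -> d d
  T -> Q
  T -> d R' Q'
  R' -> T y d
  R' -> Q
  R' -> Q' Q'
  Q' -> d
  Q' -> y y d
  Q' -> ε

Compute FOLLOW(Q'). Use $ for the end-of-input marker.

FIRST(R) = {ε, y}
FIRST(Q) = {d}
FIRST(Q') = {ε, d, y}
FIRST(T) = {d}  (via Q)
FIRST(R') = {ε, d, y}  (via T y d, Q, Q' Q')
FOLLOW(R) includes $ since R is the start symbol.
FOLLOW(R): R appears on no right-hand side. Thus FOLLOW(R) = {$}.
FOLLOW(T): in R->y d T, the suffix after T is empty, so FOLLOW(T) ⊇ FOLLOW(R) = {$}; in R'->T y d, T is followed by y d with FIRST {y}. Thus FOLLOW(T) = {$, y}.
FOLLOW(R'): in T->d R' Q', R' is followed by Q' with FIRST {ε, d, y}; in T->d R' Q', the suffix after R' is nullable, so FOLLOW(R') ⊇ FOLLOW(T) = {$, y}. Thus FOLLOW(R') = {$, d, y}.
FOLLOW(Q): in T->Q, the suffix after Q is empty, so FOLLOW(Q) ⊇ FOLLOW(T) = {$, y}; in R'->Q, the suffix after Q is empty, so FOLLOW(Q) ⊇ FOLLOW(R') = {$, d, y}. Thus FOLLOW(Q) = {$, d, y}.
FOLLOW(Q'): in T->d R' Q', the suffix after Q' is empty, so FOLLOW(Q') ⊇ FOLLOW(T) = {$, y}; in R'->Q' Q' (occurrence 1), Q' is followed by Q' with FIRST {ε, d, y}; in R'->Q' Q' (occurrence 1), the suffix after Q' is nullable, so FOLLOW(Q') ⊇ FOLLOW(R') = {$, d, y}; in R'->Q' Q' (occurrence 2), the suffix after Q' is empty, so FOLLOW(Q') ⊇ FOLLOW(R') = {$, d, y}. Thus FOLLOW(Q') = {$, d, y}.

{$, d, y}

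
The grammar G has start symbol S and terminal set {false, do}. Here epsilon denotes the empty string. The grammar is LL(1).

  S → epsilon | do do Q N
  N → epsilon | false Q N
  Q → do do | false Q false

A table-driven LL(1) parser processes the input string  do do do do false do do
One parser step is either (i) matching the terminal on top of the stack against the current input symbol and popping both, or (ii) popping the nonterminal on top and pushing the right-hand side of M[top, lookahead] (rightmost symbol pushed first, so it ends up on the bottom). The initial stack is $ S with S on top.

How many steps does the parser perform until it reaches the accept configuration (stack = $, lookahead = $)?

12

      Stack        Input                      Action
   1  $ S          do do do do false do do $  expand S → do do Q N
   2  $ N Q do do  do do do do false do do $  match do
   3  $ N Q do     do do do false do do $     match do
   4  $ N Q        do do false do do $        expand Q → do do
   5  $ N do do    do do false do do $        match do
   6  $ N do       do false do do $           match do
   7  $ N          false do do $              expand N → false Q N
   8  $ N Q false  false do do $              match false
   9  $ N Q        do do $                    expand Q → do do
  10  $ N do do    do do $                    match do
  11  $ N do       do $                       match do
  12  $ N          $                          expand N → epsilon
Accept reached after 12 steps.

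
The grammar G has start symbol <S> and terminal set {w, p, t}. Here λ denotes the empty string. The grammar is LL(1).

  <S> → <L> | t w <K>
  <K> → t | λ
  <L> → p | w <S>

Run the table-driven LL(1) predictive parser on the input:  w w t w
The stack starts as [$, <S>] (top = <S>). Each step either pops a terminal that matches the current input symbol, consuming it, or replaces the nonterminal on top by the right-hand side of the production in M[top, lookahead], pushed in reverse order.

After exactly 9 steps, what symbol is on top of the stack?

<K>

     Stack      Input      Action
  1  $ <S>      w w t w $  expand <S> → <L>
  2  $ <L>      w w t w $  expand <L> → w <S>
  3  $ <S> w    w w t w $  match w
  4  $ <S>      w t w $    expand <S> → <L>
  5  $ <L>      w t w $    expand <L> → w <S>
  6  $ <S> w    w t w $    match w
  7  $ <S>      t w $      expand <S> → t w <K>
  8  $ <K> w t  t w $      match t
  9  $ <K> w    w $        match w
Stack after step 9: $ <K> (top = <K>).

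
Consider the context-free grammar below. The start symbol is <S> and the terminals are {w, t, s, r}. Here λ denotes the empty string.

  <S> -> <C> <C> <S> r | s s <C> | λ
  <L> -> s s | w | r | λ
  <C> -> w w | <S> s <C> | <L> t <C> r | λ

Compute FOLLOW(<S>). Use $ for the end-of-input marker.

{$, r, s}

FIRST(<L>) = {λ, r, s, w}
FIRST(<S>) = {λ, r, s, t, w}  (via <C> <C> <S> r)
FIRST(<C>) = {λ, r, s, t, w}  (via <S> s <C>, <L> t <C> r)
FOLLOW(<S>) includes $ since <S> is the start symbol.
FOLLOW(<S>): in <S>-><C> <C> <S> r, <S> is followed by r with FIRST {r}; in <C>-><S> s <C>, <S> is followed by s <C> with FIRST {s}. Thus FOLLOW(<S>) = {$, r, s}.
FOLLOW(<L>): in <C>-><L> t <C> r, <L> is followed by t <C> r with FIRST {t}. Thus FOLLOW(<L>) = {t}.
FOLLOW(<C>): in <S>-><C> <C> <S> r (occurrence 1), <C> is followed by <C> <S> r with FIRST {r, s, t, w}; in <S>-><C> <C> <S> r (occurrence 2), <C> is followed by <S> r with FIRST {r, s, t, w}; in <S>->s s <C>, the suffix after <C> is empty, so FOLLOW(<C>) ⊇ FOLLOW(<S>) = {$, r, s}; in <C>-><S> s <C>, the suffix after <C> is empty (adds nothing new); in <C>-><L> t <C> r, <C> is followed by r with FIRST {r}. Thus FOLLOW(<C>) = {$, r, s, t, w}.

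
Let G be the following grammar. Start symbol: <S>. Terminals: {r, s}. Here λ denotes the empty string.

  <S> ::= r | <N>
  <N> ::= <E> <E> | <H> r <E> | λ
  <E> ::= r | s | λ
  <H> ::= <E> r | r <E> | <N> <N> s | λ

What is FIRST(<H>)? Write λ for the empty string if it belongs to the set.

FIRST(<E>) = {λ, r, s}
FIRST(<S>) = {λ, r, s}  (via <N>)
FIRST(<N>) = {λ, r, s}  (via <E> <E>, <H> r <E>)
FIRST(<H>) = {λ, r, s}  (via <E> r, <N> <N> s)

{λ, r, s}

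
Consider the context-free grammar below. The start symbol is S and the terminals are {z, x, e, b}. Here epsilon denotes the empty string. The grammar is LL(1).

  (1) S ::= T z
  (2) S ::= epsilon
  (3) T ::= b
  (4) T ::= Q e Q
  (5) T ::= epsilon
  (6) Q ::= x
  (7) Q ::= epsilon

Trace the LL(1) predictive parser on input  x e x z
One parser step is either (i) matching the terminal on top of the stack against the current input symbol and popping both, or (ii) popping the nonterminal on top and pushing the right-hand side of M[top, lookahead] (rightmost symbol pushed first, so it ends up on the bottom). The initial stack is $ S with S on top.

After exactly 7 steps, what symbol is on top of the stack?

z

step 1: stack=$ S  input=x e x z $  — expand S ::= T z
step 2: stack=$ z T  input=x e x z $  — expand T ::= Q e Q
step 3: stack=$ z Q e Q  input=x e x z $  — expand Q ::= x
step 4: stack=$ z Q e x  input=x e x z $  — match x
step 5: stack=$ z Q e  input=e x z $  — match e
step 6: stack=$ z Q  input=x z $  — expand Q ::= x
step 7: stack=$ z x  input=x z $  — match x
Stack after step 7: $ z (top = z).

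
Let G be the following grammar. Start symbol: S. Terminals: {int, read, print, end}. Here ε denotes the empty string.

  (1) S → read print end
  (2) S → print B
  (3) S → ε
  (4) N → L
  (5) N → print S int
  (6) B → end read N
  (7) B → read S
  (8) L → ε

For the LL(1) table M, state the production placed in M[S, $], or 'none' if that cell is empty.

S → ε

FIRST(S): from S→read print end we get {read}; from S→print B we get {print}; from S→ε we get {ε}. So FIRST(S) = {ε, print, read}.
FIRST(B): from B→end read N we get {end}; from B→read S we get {read}. So FIRST(B) = {end, read}.
FIRST(L): from L→ε we get {ε}. So FIRST(L) = {ε}.
FIRST(N): from N→L we get {ε}; from N→print S int we get {print}. So FIRST(N) = {ε, print}.
FOLLOW(S) includes $ since S is the start symbol.
FOLLOW(S): in N→print S int, S is followed by int with FIRST {int}; in B→read S, the suffix after S is empty, so FOLLOW(S) ⊇ FOLLOW(B) = {$, int}. Thus FOLLOW(S) = {$, int}.
FOLLOW(B): in S→print B, the suffix after B is empty, so FOLLOW(B) ⊇ FOLLOW(S) = {$, int}. Thus FOLLOW(B) = {$, int}.
For S → read print end: FIRST(read print end) = {read}, so it goes in M[S, t] for t ∈ {read}.
For S → print B: FIRST(print B) = {print}, so it goes in M[S, t] for t ∈ {print}.
For S → ε: FIRST(ε) = {ε}, so it goes in M[S, t] for t ∈ {}; since ε ∈ FIRST, also for every t ∈ FOLLOW(S) = {$, int}.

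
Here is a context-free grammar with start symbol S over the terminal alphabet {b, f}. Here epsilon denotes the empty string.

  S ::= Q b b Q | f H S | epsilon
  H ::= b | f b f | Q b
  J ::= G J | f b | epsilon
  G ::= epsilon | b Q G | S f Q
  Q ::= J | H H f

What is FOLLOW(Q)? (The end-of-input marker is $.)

FIRST(S): from S::=Q b b Q we get {b, f}; from S::=f H S we get {f}; from S::=epsilon we get {epsilon}. So FIRST(S) = {epsilon, b, f}.
FIRST(G): from G::=epsilon we get {epsilon}; from G::=b Q G we get {b}; from G::=S f Q we get {b, f}. So FIRST(G) = {epsilon, b, f}.
FIRST(J): from J::=G J we get {epsilon, b, f}; from J::=f b we get {f}; from J::=epsilon we get {epsilon}. So FIRST(J) = {epsilon, b, f}.
FIRST(H): from H::=b we get {b}; from H::=f b f we get {f}; from H::=Q b we get {b, f}. So FIRST(H) = {b, f}.
FIRST(Q): from Q::=J we get {epsilon, b, f}; from Q::=H H f we get {b, f}. So FIRST(Q) = {epsilon, b, f}.
FOLLOW(S) includes $ since S is the start symbol.
FOLLOW(S): in S::=f H S, the suffix after S is empty (adds nothing new); in G::=S f Q, S is followed by f Q with FIRST {f}. Thus FOLLOW(S) = {$, f}.
FOLLOW(H): in S::=f H S, H is followed by S with FIRST {epsilon, b, f}; in S::=f H S, the suffix after H is nullable, so FOLLOW(H) ⊇ FOLLOW(S) = {$, f}; in Q::=H H f (occurrence 1), H is followed by H f with FIRST {b, f}; in Q::=H H f (occurrence 2), H is followed by f with FIRST {f}. Thus FOLLOW(H) = {$, b, f}.
FOLLOW(J): in J::=G J, the suffix after J is empty (adds nothing new); in Q::=J, the suffix after J is empty, so FOLLOW(J) ⊇ FOLLOW(Q) = {$, b, f}. Thus FOLLOW(J) = {$, b, f}.
FOLLOW(G): in J::=G J, G is followed by J with FIRST {epsilon, b, f}; in J::=G J, the suffix after G is nullable, so FOLLOW(G) ⊇ FOLLOW(J) = {$, b, f}; in G::=b Q G, the suffix after G is empty (adds nothing new). Thus FOLLOW(G) = {$, b, f}.
FOLLOW(Q): in S::=Q b b Q (occurrence 1), Q is followed by b b Q with FIRST {b}; in S::=Q b b Q (occurrence 2), the suffix after Q is empty, so FOLLOW(Q) ⊇ FOLLOW(S) = {$, f}; in H::=Q b, Q is followed by b with FIRST {b}; in G::=b Q G, Q is followed by G with FIRST {epsilon, b, f}; in G::=b Q G, the suffix after Q is nullable, so FOLLOW(Q) ⊇ FOLLOW(G) = {$, b, f}; in G::=S f Q, the suffix after Q is empty, so FOLLOW(Q) ⊇ FOLLOW(G) = {$, b, f}. Thus FOLLOW(Q) = {$, b, f}.

{$, b, f}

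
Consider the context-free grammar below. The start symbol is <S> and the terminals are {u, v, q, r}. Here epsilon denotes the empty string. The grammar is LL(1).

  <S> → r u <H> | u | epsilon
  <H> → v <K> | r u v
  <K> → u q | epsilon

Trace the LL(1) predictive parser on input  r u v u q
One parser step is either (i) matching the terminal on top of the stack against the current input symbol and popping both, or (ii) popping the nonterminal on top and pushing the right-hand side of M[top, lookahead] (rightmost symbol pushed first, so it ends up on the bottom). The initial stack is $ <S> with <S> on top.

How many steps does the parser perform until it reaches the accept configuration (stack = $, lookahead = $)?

8

step 1: stack=$ <S>  input=r u v u q $  — expand <S> → r u <H>
step 2: stack=$ <H> u r  input=r u v u q $  — match r
step 3: stack=$ <H> u  input=u v u q $  — match u
step 4: stack=$ <H>  input=v u q $  — expand <H> → v <K>
step 5: stack=$ <K> v  input=v u q $  — match v
step 6: stack=$ <K>  input=u q $  — expand <K> → u q
step 7: stack=$ q u  input=u q $  — match u
step 8: stack=$ q  input=q $  — match q
Accept reached after 8 steps.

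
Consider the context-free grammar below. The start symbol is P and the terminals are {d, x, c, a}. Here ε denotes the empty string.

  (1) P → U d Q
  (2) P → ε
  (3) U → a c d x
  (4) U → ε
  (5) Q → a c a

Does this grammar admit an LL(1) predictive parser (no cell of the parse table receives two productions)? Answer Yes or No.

Yes

FIRST(P) = {ε, a, d}
FIRST(U) = {ε, a}
FIRST(Q) = {a}
FOLLOW(P) = {$}
FOLLOW(U) = {d}
FOLLOW(Q) = {$}
Each cell of M receives at most one production.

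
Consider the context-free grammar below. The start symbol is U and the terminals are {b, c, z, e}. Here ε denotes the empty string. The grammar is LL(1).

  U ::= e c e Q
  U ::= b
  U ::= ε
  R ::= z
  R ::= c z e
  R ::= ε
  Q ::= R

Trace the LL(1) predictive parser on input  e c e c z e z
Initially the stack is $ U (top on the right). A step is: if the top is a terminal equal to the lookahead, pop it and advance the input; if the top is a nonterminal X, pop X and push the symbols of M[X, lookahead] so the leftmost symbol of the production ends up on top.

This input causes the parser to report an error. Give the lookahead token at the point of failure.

z

      Stack      Input            Action
   1  $ U        e c e c z e z $  expand U ::= e c e Q
   2  $ Q e c e  e c e c z e z $  match e
   3  $ Q e c    c e c z e z $    match c
   4  $ Q e      e c z e z $      match e
   5  $ Q        c z e z $        expand Q ::= R
   6  $ R        c z e z $        expand R ::= c z e
   7  $ e z c    c z e z $        match c
   8  $ e z      z e z $          match z
   9  $ e        e z $            match e
  10  $          z $              error: stack empty but input remains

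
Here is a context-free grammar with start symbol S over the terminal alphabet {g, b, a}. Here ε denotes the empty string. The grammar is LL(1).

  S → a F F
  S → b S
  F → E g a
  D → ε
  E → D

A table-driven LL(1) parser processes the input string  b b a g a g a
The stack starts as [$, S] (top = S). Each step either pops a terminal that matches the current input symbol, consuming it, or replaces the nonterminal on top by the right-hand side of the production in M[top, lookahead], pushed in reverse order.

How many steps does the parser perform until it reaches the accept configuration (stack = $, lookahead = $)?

16

      Stack      Input            Action
   1  $ S        b b a g a g a $  expand S → b S
   2  $ S b      b b a g a g a $  match b
   3  $ S        b a g a g a $    expand S → b S
   4  $ S b      b a g a g a $    match b
   5  $ S        a g a g a $      expand S → a F F
   6  $ F F a    a g a g a $      match a
   7  $ F F      g a g a $        expand F → E g a
   8  $ F a g E  g a g a $        expand E → D
   9  $ F a g D  g a g a $        expand D → ε
  10  $ F a g    g a g a $        match g
  11  $ F a      a g a $          match a
  12  $ F        g a $            expand F → E g a
  13  $ a g E    g a $            expand E → D
  14  $ a g D    g a $            expand D → ε
  15  $ a g      g a $            match g
  16  $ a        a $              match a
Accept reached after 16 steps.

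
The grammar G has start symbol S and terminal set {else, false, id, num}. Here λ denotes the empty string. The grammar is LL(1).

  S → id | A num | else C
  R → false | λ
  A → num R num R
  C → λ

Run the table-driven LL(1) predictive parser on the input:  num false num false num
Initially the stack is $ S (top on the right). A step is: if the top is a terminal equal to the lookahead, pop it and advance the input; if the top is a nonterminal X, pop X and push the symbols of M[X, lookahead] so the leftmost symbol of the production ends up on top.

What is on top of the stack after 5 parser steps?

num

     Stack              Input                      Action
  1  $ S                num false num false num $  expand S → A num
  2  $ num A            num false num false num $  expand A → num R num R
  3  $ num R num R num  num false num false num $  match num
  4  $ num R num R      false num false num $      expand R → false
  5  $ num R num false  false num false num $      match false
Stack after step 5: $ num R num (top = num).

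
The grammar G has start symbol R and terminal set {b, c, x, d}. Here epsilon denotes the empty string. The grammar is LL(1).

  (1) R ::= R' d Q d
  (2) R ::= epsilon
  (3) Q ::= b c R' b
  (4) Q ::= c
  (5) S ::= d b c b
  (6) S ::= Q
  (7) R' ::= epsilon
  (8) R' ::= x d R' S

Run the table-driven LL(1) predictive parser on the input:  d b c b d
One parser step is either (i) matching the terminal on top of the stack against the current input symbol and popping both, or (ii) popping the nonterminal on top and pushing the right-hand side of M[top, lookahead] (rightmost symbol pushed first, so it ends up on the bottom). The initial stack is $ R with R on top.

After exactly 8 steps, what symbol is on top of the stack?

d

     Stack         Input        Action
  1  $ R           d b c b d $  expand R ::= R' d Q d
  2  $ d Q d R'    d b c b d $  expand R' ::= epsilon
  3  $ d Q d       d b c b d $  match d
  4  $ d Q         b c b d $    expand Q ::= b c R' b
  5  $ d b R' c b  b c b d $    match b
  6  $ d b R' c    c b d $      match c
  7  $ d b R'      b d $        expand R' ::= epsilon
  8  $ d b         b d $        match b
Stack after step 8: $ d (top = d).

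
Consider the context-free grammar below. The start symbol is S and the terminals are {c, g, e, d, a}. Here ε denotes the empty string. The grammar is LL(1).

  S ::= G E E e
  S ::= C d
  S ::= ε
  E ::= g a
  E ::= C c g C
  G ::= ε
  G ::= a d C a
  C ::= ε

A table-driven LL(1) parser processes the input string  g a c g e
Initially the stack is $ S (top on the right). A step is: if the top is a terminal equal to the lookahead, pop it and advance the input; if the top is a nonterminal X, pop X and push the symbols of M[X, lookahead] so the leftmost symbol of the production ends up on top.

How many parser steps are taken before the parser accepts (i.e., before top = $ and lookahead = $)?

11

      Stack        Input        Action
   1  $ S          g a c g e $  expand S ::= G E E e
   2  $ e E E G    g a c g e $  expand G ::= ε
   3  $ e E E      g a c g e $  expand E ::= g a
   4  $ e E a g    g a c g e $  match g
   5  $ e E a      a c g e $    match a
   6  $ e E        c g e $      expand E ::= C c g C
   7  $ e C g c C  c g e $      expand C ::= ε
   8  $ e C g c    c g e $      match c
   9  $ e C g      g e $        match g
  10  $ e C        e $          expand C ::= ε
  11  $ e          e $          match e
Accept reached after 11 steps.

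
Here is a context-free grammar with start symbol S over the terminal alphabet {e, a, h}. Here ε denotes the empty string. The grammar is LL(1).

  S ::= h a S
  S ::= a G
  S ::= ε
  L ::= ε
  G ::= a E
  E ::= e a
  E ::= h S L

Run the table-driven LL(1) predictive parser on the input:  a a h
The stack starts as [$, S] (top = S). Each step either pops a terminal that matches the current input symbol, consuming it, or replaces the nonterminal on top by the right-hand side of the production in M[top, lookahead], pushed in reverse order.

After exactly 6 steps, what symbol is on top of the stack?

step 1: stack=$ S  input=a a h $  — expand S ::= a G
step 2: stack=$ G a  input=a a h $  — match a
step 3: stack=$ G  input=a h $  — expand G ::= a E
step 4: stack=$ E a  input=a h $  — match a
step 5: stack=$ E  input=h $  — expand E ::= h S L
step 6: stack=$ L S h  input=h $  — match h
Stack after step 6: $ L S (top = S).

S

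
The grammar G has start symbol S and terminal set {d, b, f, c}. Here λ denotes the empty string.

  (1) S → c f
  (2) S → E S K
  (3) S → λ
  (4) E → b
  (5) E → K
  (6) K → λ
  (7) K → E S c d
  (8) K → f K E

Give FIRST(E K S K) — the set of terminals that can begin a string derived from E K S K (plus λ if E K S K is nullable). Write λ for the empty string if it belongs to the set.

FIRST(S): from S→c f we get {c}; from S→E S K we get {λ, b, c, f}; from S→λ we get {λ}. So FIRST(S) = {λ, b, c, f}.
FIRST(E): from E→b we get {b}; from E→K we get {λ, b, c, f}. So FIRST(E) = {λ, b, c, f}.
FIRST(K): from K→λ we get {λ}; from K→E S c d we get {b, c, f}; from K→f K E we get {f}. So FIRST(K) = {λ, b, c, f}.
FIRST(E K S K): take FIRST of each symbol in turn, carrying on past any symbol whose FIRST contains λ; result {λ, b, c, f}.

{λ, b, c, f}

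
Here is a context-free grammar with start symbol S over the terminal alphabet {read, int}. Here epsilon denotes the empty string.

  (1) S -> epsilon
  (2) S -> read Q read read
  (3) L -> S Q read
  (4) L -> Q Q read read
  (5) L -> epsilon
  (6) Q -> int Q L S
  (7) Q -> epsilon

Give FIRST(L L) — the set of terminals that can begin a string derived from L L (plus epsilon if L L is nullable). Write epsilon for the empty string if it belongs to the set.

{epsilon, int, read}

FIRST(S) = {epsilon, read}
FIRST(Q) = {epsilon, int}
FIRST(L) = {epsilon, int, read}  (via S Q read, Q Q read read)
FIRST(L L): take FIRST of each symbol in turn, carrying on past any symbol whose FIRST contains epsilon; result {epsilon, int, read}.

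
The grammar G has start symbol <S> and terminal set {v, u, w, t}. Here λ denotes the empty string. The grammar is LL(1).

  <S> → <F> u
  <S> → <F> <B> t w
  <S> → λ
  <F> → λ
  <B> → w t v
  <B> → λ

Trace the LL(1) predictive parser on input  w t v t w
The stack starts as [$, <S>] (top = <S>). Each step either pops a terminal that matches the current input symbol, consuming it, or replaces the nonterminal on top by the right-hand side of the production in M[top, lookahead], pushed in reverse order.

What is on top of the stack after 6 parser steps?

t

     Stack          Input        Action
  1  $ <S>          w t v t w $  expand <S> → <F> <B> t w
  2  $ w t <B> <F>  w t v t w $  expand <F> → λ
  3  $ w t <B>      w t v t w $  expand <B> → w t v
  4  $ w t v t w    w t v t w $  match w
  5  $ w t v t      t v t w $    match t
  6  $ w t v        v t w $      match v
Stack after step 6: $ w t (top = t).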